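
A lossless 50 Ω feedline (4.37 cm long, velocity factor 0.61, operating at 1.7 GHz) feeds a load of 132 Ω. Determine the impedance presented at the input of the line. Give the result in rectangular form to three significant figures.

Z_in ≈ 46.3 + j48.4 Ω

λ = v/f = 0.61·c / 1.7 GHz = 0.108 m
βl = 2π·l/λ = 2π × 0.406 = 146°
tan(βl) = tan(146°) = -0.671
Z_in = Z_0·(Z_L + jZ_0·tanβl)/(Z_0 + jZ_L·tanβl)
     = 50·(132 − j33.5)/(50 − j88.6)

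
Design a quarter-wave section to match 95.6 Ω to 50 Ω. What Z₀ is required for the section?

Z_qwt = √(Z_0·R_L) = √(50 × 95.6) = √4780

Z_qwt ≈ 69.1 Ω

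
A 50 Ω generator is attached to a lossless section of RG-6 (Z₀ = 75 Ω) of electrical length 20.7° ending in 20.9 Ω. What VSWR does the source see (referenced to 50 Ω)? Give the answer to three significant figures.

VSWR ≈ 2.8

tan(βl) = 0.378
Z_in = Z_0·(Z_L + jZ_0·tanβl)/(Z_0 + jZ_L·tanβl) = 23.6 + j25.9 Ω
Γ_s = (Z_in − Z_s)/(Z_in + Z_s) = (-26.4 + j25.9)/(73.6 + j25.9), |Γ_s| = 0.473
VSWR = (1 + |Γ_s|)/(1 − |Γ_s|)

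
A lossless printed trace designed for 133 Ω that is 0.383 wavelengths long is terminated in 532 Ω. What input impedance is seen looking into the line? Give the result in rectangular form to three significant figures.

Z_in ≈ 68.7 + j128 Ω

βl = 2π × 0.383 = 138°
tan(βl) = tan(138°) = -0.904
Z_in = Z_0·(Z_L + jZ_0·tanβl)/(Z_0 + jZ_L·tanβl)
     = 133·(532 − j120)/(133 − j481)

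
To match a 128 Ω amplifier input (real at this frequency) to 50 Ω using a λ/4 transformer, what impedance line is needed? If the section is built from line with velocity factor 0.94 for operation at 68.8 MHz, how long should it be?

Z_qwt ≈ 80 Ω; length ≈ 1.02 m

Z_qwt = √(Z_0·R_L) = √(50 × 128) = √6400
λ = 0.94·c/f = 4.1 m, so l = λ/4 = 1.02 m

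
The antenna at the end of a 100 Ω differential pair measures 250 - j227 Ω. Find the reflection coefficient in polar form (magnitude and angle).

Γ ≈ 0.652 ∠ -23.6°

Γ = (Z_L − Z_0)/(Z_L + Z_0) = (150 − j227)/(350 − j227)
|Γ| = 272/417 = 0.652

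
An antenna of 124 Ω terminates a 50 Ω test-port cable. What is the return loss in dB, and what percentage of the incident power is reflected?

Γ = (124 − 50)/(124 + 50) = 0.425
RL = −20·log₁₀(0.425) = 7.43 dB
P_refl/P_inc = |Γ|² = 0.181

RL ≈ 7.43 dB; 18.1% of incident power reflected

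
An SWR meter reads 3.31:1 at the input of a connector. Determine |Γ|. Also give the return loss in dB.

|Γ| ≈ 0.536; return loss ≈ 5.42 dB

|Γ| = (S − 1)/(S + 1) = (3.31 − 1)/(3.31 + 1) = 2.31/4.31
RL = −20·log₁₀|Γ| = −20·log₁₀(0.536)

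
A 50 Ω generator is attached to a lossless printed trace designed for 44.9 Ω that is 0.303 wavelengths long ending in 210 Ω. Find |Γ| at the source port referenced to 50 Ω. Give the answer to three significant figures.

|Γ| ≈ 0.672

βl = 2π × 0.303 = 109°
tan(βl) = -2.89
Z_in = Z_0·(Z_L + jZ_0·tanβl)/(Z_0 + jZ_L·tanβl) = 10.7 + j14.7 Ω
Γ_s = (Z_in − Z_s)/(Z_in + Z_s) = (-39.3 + j14.7)/(60.7 + j14.7), |Γ_s| = 0.672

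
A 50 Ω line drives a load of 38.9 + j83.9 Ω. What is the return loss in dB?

RL ≈ 3.19 dB

Γ = (-11.1 + j83.9)/(88.9 + j83.9), |Γ| = 0.692
RL = −20·log₁₀|Γ| = −20·log₁₀(0.692)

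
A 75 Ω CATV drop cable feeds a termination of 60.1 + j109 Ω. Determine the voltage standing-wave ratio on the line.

VSWR ≈ 4.46

Γ = (Z_L − Z_0)/(Z_L + Z_0) = (-14.9 + j109)/(135.1 + j109)
|Γ| = 110/174 = 0.634
VSWR = (1 + |Γ|)/(1 − |Γ|) = 1.63/0.366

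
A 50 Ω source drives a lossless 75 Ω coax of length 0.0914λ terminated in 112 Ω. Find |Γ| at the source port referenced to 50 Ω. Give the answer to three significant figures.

|Γ| ≈ 0.329

βl = 2π × 0.0914 = 32.9°
tan(βl) = 0.647
Z_in = Z_0·(Z_L + jZ_0·tanβl)/(Z_0 + jZ_L·tanβl) = 82.2 − j30.9 Ω
Γ_s = (Z_in − Z_s)/(Z_in + Z_s) = (32.2 − j30.9)/(132 − j30.9), |Γ_s| = 0.329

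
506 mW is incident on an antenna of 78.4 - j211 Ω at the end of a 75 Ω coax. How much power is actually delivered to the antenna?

P_delivered ≈ 175 mW

|Γ| = |(3.4 − j211)/(153.4 − j211)| = 0.809
|Γ|² = 0.654
P_refl = |Γ|²·P_inc = 331 mW, P_del = (1 − |Γ|²)·P_inc = 175 mW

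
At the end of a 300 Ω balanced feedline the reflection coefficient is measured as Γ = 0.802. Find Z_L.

Z_L = Z_0·(1 + Γ)/(1 − Γ) = 300·(1.8)/(0.198)

Z_L ≈ 2730 Ω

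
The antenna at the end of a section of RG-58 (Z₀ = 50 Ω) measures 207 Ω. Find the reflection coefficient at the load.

Γ = 0.611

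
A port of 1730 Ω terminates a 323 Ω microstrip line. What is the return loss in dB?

RL ≈ 3.28 dB

Γ = (1730 − 323)/(1730 + 323) = 0.685
RL = −20·log₁₀|Γ| = −20·log₁₀(0.685)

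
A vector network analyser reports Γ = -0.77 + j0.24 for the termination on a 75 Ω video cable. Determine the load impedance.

Z_L ≈ 8.22 + j11.3 Ω

Z_L = Z_0·(1 + Γ)/(1 − Γ) = 75·(0.23 + j0.24)/(1.77 − j0.24)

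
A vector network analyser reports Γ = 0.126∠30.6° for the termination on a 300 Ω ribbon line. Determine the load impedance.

Z_L = Z_0·(1 + Γ)/(1 − Γ) = 300·(1.11 + j0.0641)/(0.892 − j0.0641)

Z_L ≈ 370 + j48.2 Ω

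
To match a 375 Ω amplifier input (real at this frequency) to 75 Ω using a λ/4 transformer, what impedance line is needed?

Z_qwt = √(Z_0·R_L) = √(75 × 375) = √28120

Z_qwt ≈ 168 Ω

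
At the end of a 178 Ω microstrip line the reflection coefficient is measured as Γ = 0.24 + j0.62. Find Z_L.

Z_L ≈ 103 + j229 Ω

Z_L = Z_0·(1 + Γ)/(1 − Γ) = 178·(1.24 + j0.62)/(0.76 − j0.62)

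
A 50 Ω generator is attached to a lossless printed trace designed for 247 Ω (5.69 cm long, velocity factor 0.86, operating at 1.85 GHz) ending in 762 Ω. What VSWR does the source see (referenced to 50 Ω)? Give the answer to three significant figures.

VSWR ≈ 11.3

λ = v/f = 0.86·c / 1.85 GHz = 0.139 m
βl = 2π·l/λ = 2π × 0.408 = 147°
tan(βl) = -0.652
Z_in = Z_0·(Z_L + jZ_0·tanβl)/(Z_0 + jZ_L·tanβl) = 215 + j272 Ω
Γ_s = (Z_in − Z_s)/(Z_in + Z_s) = (165 + j272)/(265 + j272), |Γ_s| = 0.838
VSWR = (1 + |Γ_s|)/(1 − |Γ_s|)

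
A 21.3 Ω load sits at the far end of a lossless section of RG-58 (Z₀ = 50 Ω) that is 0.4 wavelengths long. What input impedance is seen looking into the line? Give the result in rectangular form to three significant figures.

Z_in ≈ 29.7 − j27.1 Ω

βl = 2π × 0.4 = 144°
tan(βl) = tan(144°) = -0.727
Z_in = Z_0·(Z_L + jZ_0·tanβl)/(Z_0 + jZ_L·tanβl)
     = 50·(21.3 − j36.3)/(50 − j15.5)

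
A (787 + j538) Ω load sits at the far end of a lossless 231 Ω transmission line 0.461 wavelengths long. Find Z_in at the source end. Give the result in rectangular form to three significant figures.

βl = 2π × 0.461 = 166°
tan(βl) = tan(166°) = -0.25
Z_in = Z_0·(Z_L + jZ_0·tanβl)/(Z_0 + jZ_L·tanβl)
     = 231·(787 + j480)/(366 − j197)

Z_in ≈ 259 + j443 Ω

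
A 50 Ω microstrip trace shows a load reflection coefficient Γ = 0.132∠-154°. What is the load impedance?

Z_L ≈ 39.2 − j4.61 Ω

Z_L = Z_0·(1 + Γ)/(1 − Γ) = 50·(0.881 − j0.0579)/(1.12 + j0.0579)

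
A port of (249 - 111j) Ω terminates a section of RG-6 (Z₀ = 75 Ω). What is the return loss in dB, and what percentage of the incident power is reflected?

Γ = (174 − j111)/(324 − j111), |Γ| = 0.603
RL = −20·log₁₀(0.603) = 4.4 dB
P_refl/P_inc = |Γ|² = 0.363

RL ≈ 4.4 dB; 36.3% of incident power reflected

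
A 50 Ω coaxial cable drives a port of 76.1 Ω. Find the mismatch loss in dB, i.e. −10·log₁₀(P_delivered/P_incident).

Γ = (76.1 − 50)/(76.1 + 50) = 0.207
|Γ|² = 0.0428, so P_del/P_inc = 1 − |Γ|² = 0.957
ML = −10·log₁₀(1 − |Γ|²)

mismatch loss ≈ 0.19 dB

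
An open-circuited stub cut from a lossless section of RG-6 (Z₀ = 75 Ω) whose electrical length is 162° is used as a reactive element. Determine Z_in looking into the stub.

Z_in ≈ +j231 Ω

tan(βl) = -0.325
For an open-circuited stub, Z_in = −jZ_0·cot(βl) = −jZ_0/tan(βl)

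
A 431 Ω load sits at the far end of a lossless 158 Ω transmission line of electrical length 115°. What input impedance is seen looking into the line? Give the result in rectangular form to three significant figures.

tan(βl) = tan(115°) = -2.14
Z_in = Z_0·(Z_L + jZ_0·tanβl)/(Z_0 + jZ_L·tanβl)
     = 158·(431 − j339)/(158 − j924)

Z_in ≈ 68.5 + j62 Ω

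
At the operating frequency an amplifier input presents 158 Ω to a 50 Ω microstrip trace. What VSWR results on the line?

For a purely resistive load, VSWR = R_L/Z_0 or Z_0/R_L (whichever > 1) = 158/50

VSWR ≈ 3.16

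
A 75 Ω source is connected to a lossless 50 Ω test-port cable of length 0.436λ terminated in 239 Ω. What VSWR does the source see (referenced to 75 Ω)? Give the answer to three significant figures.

βl = 2π × 0.436 = 157°
tan(βl) = -0.425
Z_in = Z_0·(Z_L + jZ_0·tanβl)/(Z_0 + jZ_L·tanβl) = 55 + j90.5 Ω
Γ_s = (Z_in − Z_s)/(Z_in + Z_s) = (-20 + j90.5)/(130 + j90.5), |Γ_s| = 0.585
VSWR = (1 + |Γ_s|)/(1 − |Γ_s|)

VSWR ≈ 3.82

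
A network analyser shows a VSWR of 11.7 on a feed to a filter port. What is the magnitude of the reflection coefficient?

|Γ| ≈ 0.843

|Γ| = (S − 1)/(S + 1) = (11.7 − 1)/(11.7 + 1) = 10.7/12.7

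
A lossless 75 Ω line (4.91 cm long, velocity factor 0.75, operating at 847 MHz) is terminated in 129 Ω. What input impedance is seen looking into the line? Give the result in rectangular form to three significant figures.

λ = v/f = 0.75·c / 847 MHz = 0.266 m
βl = 2π·l/λ = 2π × 0.185 = 66.5°
tan(βl) = tan(66.5°) = 2.3
Z_in = Z_0·(Z_L + jZ_0·tanβl)/(Z_0 + jZ_L·tanβl)
     = 75·(129 + j173)/(75 + j297)

Z_in ≈ 48.7 − j20.3 Ω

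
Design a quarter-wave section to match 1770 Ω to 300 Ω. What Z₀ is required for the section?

Z_qwt = √(Z_0·R_L) = √(300 × 1770) = √531000

Z_qwt ≈ 729 Ω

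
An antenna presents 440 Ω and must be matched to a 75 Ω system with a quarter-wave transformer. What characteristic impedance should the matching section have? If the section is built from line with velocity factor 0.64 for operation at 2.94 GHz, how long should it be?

Z_qwt = √(Z_0·R_L) = √(75 × 440) = √33000
λ = 0.64·c/f = 0.0653 m, so l = λ/4 = 0.0163 m

Z_qwt ≈ 182 Ω; length ≈ 1.63 cm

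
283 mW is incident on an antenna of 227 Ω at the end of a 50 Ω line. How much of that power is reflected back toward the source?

Γ = (227 − 50)/(227 + 50) = 0.639
|Γ|² = 0.408
P_refl = |Γ|²·P_inc = 116 mW, P_del = (1 − |Γ|²)·P_inc = 167 mW

P_reflected ≈ 116 mW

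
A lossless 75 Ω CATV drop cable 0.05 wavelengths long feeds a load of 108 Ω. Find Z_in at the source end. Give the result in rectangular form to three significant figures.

βl = 2π × 0.05 = 18°
tan(βl) = tan(18°) = 0.325
Z_in = Z_0·(Z_L + jZ_0·tanβl)/(Z_0 + jZ_L·tanβl)
     = 75·(108 + j24.4)/(75 + j35.1)

Z_in ≈ 98 − j21.5 Ω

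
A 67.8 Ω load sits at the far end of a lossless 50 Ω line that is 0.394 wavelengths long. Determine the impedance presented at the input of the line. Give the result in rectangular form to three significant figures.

Z_in ≈ 51.4 + j15.4 Ω

βl = 2π × 0.394 = 142°
tan(βl) = tan(142°) = -0.786
Z_in = Z_0·(Z_L + jZ_0·tanβl)/(Z_0 + jZ_L·tanβl)
     = 50·(67.8 − j39.3)/(50 − j53.3)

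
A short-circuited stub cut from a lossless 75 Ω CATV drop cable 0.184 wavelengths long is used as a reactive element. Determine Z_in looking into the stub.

Z_in ≈ +j170 Ω

βl = 2π × 0.184 = 66.2°
tan(βl) = 2.27
For a short-circuited stub, Z_in = jZ_0·tan(βl)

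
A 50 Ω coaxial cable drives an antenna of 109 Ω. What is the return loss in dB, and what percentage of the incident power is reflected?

RL ≈ 8.61 dB; 13.8% of incident power reflected

Γ = (109 − 50)/(109 + 50) = 0.371
RL = −20·log₁₀(0.371) = 8.61 dB
P_refl/P_inc = |Γ|² = 0.138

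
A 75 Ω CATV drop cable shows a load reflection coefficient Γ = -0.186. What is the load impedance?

Z_L ≈ 51.5 Ω

Z_L = Z_0·(1 + Γ)/(1 − Γ) = 75·(0.814)/(1.19)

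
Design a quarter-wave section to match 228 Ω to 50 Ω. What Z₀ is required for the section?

Z_qwt = √(Z_0·R_L) = √(50 × 228) = √11400

Z_qwt ≈ 107 Ω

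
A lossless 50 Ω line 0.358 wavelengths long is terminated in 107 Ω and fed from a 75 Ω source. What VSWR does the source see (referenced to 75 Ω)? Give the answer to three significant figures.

βl = 2π × 0.358 = 129°
tan(βl) = -1.24
Z_in = Z_0·(Z_L + jZ_0·tanβl)/(Z_0 + jZ_L·tanβl) = 33.8 + j27.6 Ω
Γ_s = (Z_in − Z_s)/(Z_in + Z_s) = (-41.2 + j27.6)/(109 + j27.6), |Γ_s| = 0.442
VSWR = (1 + |Γ_s|)/(1 − |Γ_s|)

VSWR ≈ 2.59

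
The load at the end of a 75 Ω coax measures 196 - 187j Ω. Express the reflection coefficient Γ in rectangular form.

Γ ≈ 0.625 − j0.259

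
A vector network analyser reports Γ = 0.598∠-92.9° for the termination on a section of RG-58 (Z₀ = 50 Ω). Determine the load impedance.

Z_L ≈ 22.6 − j42.1 Ω

Z_L = Z_0·(1 + Γ)/(1 − Γ) = 50·(0.97 − j0.597)/(1.03 + j0.597)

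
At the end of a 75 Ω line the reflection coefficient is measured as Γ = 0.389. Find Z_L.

Z_L ≈ 170 Ω

Z_L = Z_0·(1 + Γ)/(1 − Γ) = 75·(1.39)/(0.611)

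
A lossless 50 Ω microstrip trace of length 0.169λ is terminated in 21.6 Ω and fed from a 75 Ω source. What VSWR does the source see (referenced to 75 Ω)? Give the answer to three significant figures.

βl = 2π × 0.169 = 60.8°
tan(βl) = 1.79
Z_in = Z_0·(Z_L + jZ_0·tanβl)/(Z_0 + jZ_L·tanβl) = 56.9 + j45.6 Ω
Γ_s = (Z_in − Z_s)/(Z_in + Z_s) = (-18.1 + j45.6)/(132 + j45.6), |Γ_s| = 0.351
VSWR = (1 + |Γ_s|)/(1 − |Γ_s|)

VSWR ≈ 2.08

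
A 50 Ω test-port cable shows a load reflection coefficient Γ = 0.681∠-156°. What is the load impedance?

Z_L ≈ 9.9 − j10.2 Ω

Z_L = Z_0·(1 + Γ)/(1 − Γ) = 50·(0.378 − j0.277)/(1.62 + j0.277)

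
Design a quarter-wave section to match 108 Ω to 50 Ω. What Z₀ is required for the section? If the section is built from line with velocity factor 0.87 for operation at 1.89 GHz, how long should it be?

Z_qwt ≈ 73.5 Ω; length ≈ 3.45 cm

Z_qwt = √(Z_0·R_L) = √(50 × 108) = √5400
λ = 0.87·c/f = 0.138 m, so l = λ/4 = 0.0345 m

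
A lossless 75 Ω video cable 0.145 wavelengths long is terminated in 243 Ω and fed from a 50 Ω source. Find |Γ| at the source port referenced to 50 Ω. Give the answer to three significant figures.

βl = 2π × 0.145 = 52.2°
tan(βl) = 1.29
Z_in = Z_0·(Z_L + jZ_0·tanβl)/(Z_0 + jZ_L·tanβl) = 35.1 − j49.8 Ω
Γ_s = (Z_in − Z_s)/(Z_in + Z_s) = (-14.9 − j49.8)/(85.1 − j49.8), |Γ_s| = 0.527

|Γ| ≈ 0.527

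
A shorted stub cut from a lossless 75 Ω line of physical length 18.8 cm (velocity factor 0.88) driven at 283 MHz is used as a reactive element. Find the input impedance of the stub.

λ = v/f = 0.88·c / 283 MHz = 0.933 m
βl = 2π·l/λ = 2π × 0.202 = 72.6°
tan(βl) = 3.18
For a shorted stub, Z_in = jZ_0·tan(βl)

Z_in ≈ +j239 Ω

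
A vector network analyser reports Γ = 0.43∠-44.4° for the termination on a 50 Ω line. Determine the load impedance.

Z_L ≈ 71.4 − j52.7 Ω

Z_L = Z_0·(1 + Γ)/(1 − Γ) = 50·(1.31 − j0.301)/(0.693 + j0.301)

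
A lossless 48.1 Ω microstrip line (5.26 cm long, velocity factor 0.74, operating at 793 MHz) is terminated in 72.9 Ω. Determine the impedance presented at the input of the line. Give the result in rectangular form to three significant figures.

Z_in ≈ 34.6 − j10.4 Ω

λ = v/f = 0.74·c / 793 MHz = 0.28 m
βl = 2π·l/λ = 2π × 0.188 = 67.6°
tan(βl) = tan(67.6°) = 2.43
Z_in = Z_0·(Z_L + jZ_0·tanβl)/(Z_0 + jZ_L·tanβl)
     = 48.1·(72.9 + j117)/(48.1 + j177)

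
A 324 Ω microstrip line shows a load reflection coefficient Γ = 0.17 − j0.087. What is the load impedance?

Z_L ≈ 448 − j80.9 Ω

Z_L = Z_0·(1 + Γ)/(1 − Γ) = 324·(1.17 − j0.087)/(0.83 + j0.087)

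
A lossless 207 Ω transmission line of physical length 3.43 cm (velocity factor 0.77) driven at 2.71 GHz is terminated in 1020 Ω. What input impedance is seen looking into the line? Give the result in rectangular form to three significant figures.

λ = v/f = 0.77·c / 2.71 GHz = 0.0852 m
βl = 2π·l/λ = 2π × 0.402 = 145°
tan(βl) = tan(145°) = -0.704
Z_in = Z_0·(Z_L + jZ_0·tanβl)/(Z_0 + jZ_L·tanβl)
     = 207·(1020 − j146)/(207 − j718)

Z_in ≈ 117 + j260 Ω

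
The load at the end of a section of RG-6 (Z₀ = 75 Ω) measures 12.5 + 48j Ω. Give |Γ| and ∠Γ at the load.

Γ ≈ 0.79 ∠ 114°

Γ = (Z_L − Z_0)/(Z_L + Z_0) = (-62.5 + j48)/(87.5 + j48)
|Γ| = 78.8/99.8 = 0.79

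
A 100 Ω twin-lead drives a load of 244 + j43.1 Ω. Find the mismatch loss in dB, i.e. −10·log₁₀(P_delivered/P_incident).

mismatch loss ≈ 0.904 dB

Γ = (144 + j43.1)/(344 + j43.1), |Γ| = 0.434
|Γ|² = 0.188, so P_del/P_inc = 1 − |Γ|² = 0.812
ML = −10·log₁₀(1 − |Γ|²)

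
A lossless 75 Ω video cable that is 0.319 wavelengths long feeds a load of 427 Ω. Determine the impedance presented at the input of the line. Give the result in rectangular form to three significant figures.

βl = 2π × 0.319 = 115°
tan(βl) = tan(115°) = -2.16
Z_in = Z_0·(Z_L + jZ_0·tanβl)/(Z_0 + jZ_L·tanβl)
     = 75·(427 − j162)/(75 − j922)

Z_in ≈ 15.9 + j33.4 Ω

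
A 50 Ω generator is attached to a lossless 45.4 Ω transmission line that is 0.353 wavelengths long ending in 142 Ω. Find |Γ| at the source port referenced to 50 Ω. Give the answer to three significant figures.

βl = 2π × 0.353 = 127°
tan(βl) = -1.32
Z_in = Z_0·(Z_L + jZ_0·tanβl)/(Z_0 + jZ_L·tanβl) = 21.5 + j29.1 Ω
Γ_s = (Z_in − Z_s)/(Z_in + Z_s) = (-28.5 + j29.1)/(71.5 + j29.1), |Γ_s| = 0.527

|Γ| ≈ 0.527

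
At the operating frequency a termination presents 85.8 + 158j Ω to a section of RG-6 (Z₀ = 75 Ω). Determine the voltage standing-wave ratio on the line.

VSWR ≈ 5.72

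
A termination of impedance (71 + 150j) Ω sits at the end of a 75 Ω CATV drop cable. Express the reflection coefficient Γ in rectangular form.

Γ ≈ 0.5 + j0.514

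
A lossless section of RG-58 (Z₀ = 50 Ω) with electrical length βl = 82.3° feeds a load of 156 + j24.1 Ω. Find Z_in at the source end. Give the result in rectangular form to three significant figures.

tan(βl) = tan(82.3°) = 7.4
Z_in = Z_0·(Z_L + jZ_0·tanβl)/(Z_0 + jZ_L·tanβl)
     = 50·(156 + j394)/(-128 + j1150)

Z_in ≈ 16.1 − j8.55 Ω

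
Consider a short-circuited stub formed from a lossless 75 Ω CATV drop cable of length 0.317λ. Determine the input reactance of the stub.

βl = 2π × 0.317 = 114°
tan(βl) = -2.23
For a short-circuited stub, Z_in = jZ_0·tan(βl)

X_in ≈ -168 Ω (capacitive)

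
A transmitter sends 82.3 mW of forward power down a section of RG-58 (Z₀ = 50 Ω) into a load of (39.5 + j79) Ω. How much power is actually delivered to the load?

|Γ| = |(-10.5 + j79)/(89.5 + j79)| = 0.668
|Γ|² = 0.446
P_refl = |Γ|²·P_inc = 36.7 mW, P_del = (1 − |Γ|²)·P_inc = 45.6 mW

P_delivered ≈ 45.6 mW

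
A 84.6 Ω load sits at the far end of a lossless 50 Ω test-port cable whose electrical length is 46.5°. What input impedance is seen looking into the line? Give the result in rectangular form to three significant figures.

Z_in ≈ 42.7 − j23.5 Ω

tan(βl) = tan(46.5°) = 1.05
Z_in = Z_0·(Z_L + jZ_0·tanβl)/(Z_0 + jZ_L·tanβl)
     = 50·(84.6 + j52.7)/(50 + j89.1)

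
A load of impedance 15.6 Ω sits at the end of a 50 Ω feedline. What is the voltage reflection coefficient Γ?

Γ = (Z_L − Z_0)/(Z_L + Z_0) = (15.6 − 50)/(15.6 + 50) = -34.4/65.6

Γ = -0.524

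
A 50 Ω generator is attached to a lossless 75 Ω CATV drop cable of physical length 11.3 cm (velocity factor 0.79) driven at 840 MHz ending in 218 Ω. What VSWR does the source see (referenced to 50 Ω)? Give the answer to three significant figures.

λ = v/f = 0.79·c / 840 MHz = 0.282 m
βl = 2π·l/λ = 2π × 0.401 = 144°
tan(βl) = -0.722
Z_in = Z_0·(Z_L + jZ_0·tanβl)/(Z_0 + jZ_L·tanβl) = 61.4 + j74.7 Ω
Γ_s = (Z_in − Z_s)/(Z_in + Z_s) = (11.4 + j74.7)/(111 + j74.7), |Γ_s| = 0.563
VSWR = (1 + |Γ_s|)/(1 − |Γ_s|)

VSWR ≈ 3.58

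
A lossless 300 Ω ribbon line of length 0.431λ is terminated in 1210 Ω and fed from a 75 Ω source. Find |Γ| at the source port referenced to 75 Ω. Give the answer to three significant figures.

βl = 2π × 0.431 = 155°
tan(βl) = -0.463
Z_in = Z_0·(Z_L + jZ_0·tanβl)/(Z_0 + jZ_L·tanβl) = 328 + j473 Ω
Γ_s = (Z_in − Z_s)/(Z_in + Z_s) = (253 + j473)/(403 + j473), |Γ_s| = 0.863

|Γ| ≈ 0.863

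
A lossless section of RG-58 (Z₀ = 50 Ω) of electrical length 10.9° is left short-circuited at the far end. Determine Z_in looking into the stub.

tan(βl) = 0.193
For a short-circuited stub, Z_in = jZ_0·tan(βl)

Z_in ≈ +j9.63 Ω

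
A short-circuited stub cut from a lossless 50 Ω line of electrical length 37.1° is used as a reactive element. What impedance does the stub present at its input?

Z_in ≈ +j37.8 Ω

tan(βl) = 0.756
For a short-circuited stub, Z_in = jZ_0·tan(βl)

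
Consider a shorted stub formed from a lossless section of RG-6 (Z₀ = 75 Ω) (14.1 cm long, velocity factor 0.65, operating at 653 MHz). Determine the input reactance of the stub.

λ = v/f = 0.65·c / 653 MHz = 0.299 m
βl = 2π·l/λ = 2π × 0.472 = 170°
tan(βl) = -0.177
For a shorted stub, Z_in = jZ_0·tan(βl)

X_in ≈ -13.3 Ω (capacitive)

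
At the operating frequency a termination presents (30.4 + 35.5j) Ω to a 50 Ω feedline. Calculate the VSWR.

VSWR ≈ 2.71

Γ = (Z_L − Z_0)/(Z_L + Z_0) = (-19.6 + j35.5)/(80.4 + j35.5)
|Γ| = 40.6/87.9 = 0.461
VSWR = (1 + |Γ|)/(1 − |Γ|) = 1.46/0.539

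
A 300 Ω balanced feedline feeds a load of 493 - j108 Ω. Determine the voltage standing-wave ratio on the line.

Γ = (Z_L − Z_0)/(Z_L + Z_0) = (193 − j108)/(793 − j108)
|Γ| = 221/800 = 0.276
VSWR = (1 + |Γ|)/(1 − |Γ|) = 1.28/0.724

VSWR ≈ 1.76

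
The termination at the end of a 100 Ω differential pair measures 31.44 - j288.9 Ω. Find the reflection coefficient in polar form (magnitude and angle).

Γ = (Z_L − Z_0)/(Z_L + Z_0) = (-68.56 − j288.9)/(131.4 − j288.9)
|Γ| = 297/317 = 0.936

Γ ≈ 0.936 ∠ -37.8°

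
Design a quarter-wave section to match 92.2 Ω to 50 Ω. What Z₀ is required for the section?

Z_qwt = √(Z_0·R_L) = √(50 × 92.2) = √4610

Z_qwt ≈ 67.9 Ω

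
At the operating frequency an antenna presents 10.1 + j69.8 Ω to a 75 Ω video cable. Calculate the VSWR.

Γ = (Z_L − Z_0)/(Z_L + Z_0) = (-64.9 + j69.8)/(85.1 + j69.8)
|Γ| = 95.3/110 = 0.866
VSWR = (1 + |Γ|)/(1 − |Γ|) = 1.87/0.134

VSWR ≈ 13.9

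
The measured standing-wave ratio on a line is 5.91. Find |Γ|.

|Γ| ≈ 0.711

|Γ| = (S − 1)/(S + 1) = (5.91 − 1)/(5.91 + 1) = 4.91/6.91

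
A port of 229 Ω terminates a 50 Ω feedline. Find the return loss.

RL ≈ 3.86 dB

Γ = (229 − 50)/(229 + 50) = 0.642
RL = −20·log₁₀|Γ| = −20·log₁₀(0.642)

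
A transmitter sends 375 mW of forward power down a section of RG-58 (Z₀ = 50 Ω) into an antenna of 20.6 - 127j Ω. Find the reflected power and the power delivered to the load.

P_reflected ≈ 302 mW; P_delivered ≈ 73.2 mW

|Γ| = |(-29.4 − j127)/(70.6 − j127)| = 0.897
|Γ|² = 0.805
P_refl = |Γ|²·P_inc = 302 mW, P_del = (1 − |Γ|²)·P_inc = 73.2 mW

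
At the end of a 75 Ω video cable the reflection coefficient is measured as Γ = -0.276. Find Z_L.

Z_L ≈ 42.6 Ω

Z_L = Z_0·(1 + Γ)/(1 − Γ) = 75·(0.724)/(1.28)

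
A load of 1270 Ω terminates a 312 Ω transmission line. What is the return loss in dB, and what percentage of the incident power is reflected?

RL ≈ 4.36 dB; 36.7% of incident power reflected

Γ = (1270 − 312)/(1270 + 312) = 0.606
RL = −20·log₁₀(0.606) = 4.36 dB
P_refl/P_inc = |Γ|² = 0.367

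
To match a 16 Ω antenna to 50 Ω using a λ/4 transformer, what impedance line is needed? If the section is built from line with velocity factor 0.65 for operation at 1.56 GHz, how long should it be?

Z_qwt = √(Z_0·R_L) = √(50 × 16) = √800
λ = 0.65·c/f = 0.125 m, so l = λ/4 = 0.0312 m

Z_qwt ≈ 28.3 Ω; length ≈ 3.12 cm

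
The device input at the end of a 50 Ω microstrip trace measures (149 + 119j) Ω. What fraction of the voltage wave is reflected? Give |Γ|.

|Γ| ≈ 0.668

Γ = (Z_L − Z_0)/(Z_L + Z_0) = (99 + j119)/(199 + j119)
|Γ| = 155/232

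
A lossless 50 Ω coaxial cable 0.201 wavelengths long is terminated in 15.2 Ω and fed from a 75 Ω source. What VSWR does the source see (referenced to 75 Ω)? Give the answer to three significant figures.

βl = 2π × 0.201 = 72.4°
tan(βl) = 3.14
Z_in = Z_0·(Z_L + jZ_0·tanβl)/(Z_0 + jZ_L·tanβl) = 86.5 + j74.6 Ω
Γ_s = (Z_in − Z_s)/(Z_in + Z_s) = (11.5 + j74.6)/(161 + j74.6), |Γ_s| = 0.424
VSWR = (1 + |Γ_s|)/(1 − |Γ_s|)

VSWR ≈ 2.47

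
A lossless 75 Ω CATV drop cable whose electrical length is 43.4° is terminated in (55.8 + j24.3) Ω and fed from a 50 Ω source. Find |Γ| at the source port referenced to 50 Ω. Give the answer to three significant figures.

tan(βl) = 0.946
Z_in = Z_0·(Z_L + jZ_0·tanβl)/(Z_0 + jZ_L·tanβl) = 108 + j27.4 Ω
Γ_s = (Z_in − Z_s)/(Z_in + Z_s) = (58.3 + j27.4)/(158 + j27.4), |Γ_s| = 0.401

|Γ| ≈ 0.401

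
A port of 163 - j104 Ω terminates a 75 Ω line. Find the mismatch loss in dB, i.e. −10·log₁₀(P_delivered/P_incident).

mismatch loss ≈ 1.4 dB

Γ = (88 − j104)/(238 − j104), |Γ| = 0.525
|Γ|² = 0.275, so P_del/P_inc = 1 − |Γ|² = 0.725
ML = −10·log₁₀(1 − |Γ|²)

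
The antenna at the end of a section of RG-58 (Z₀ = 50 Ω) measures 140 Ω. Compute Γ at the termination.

Γ = (Z_L − Z_0)/(Z_L + Z_0) = (140 − 50)/(140 + 50) = 90/190

Γ = 0.474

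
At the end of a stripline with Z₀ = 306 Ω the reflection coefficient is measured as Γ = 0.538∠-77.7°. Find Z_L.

Z_L = Z_0·(1 + Γ)/(1 − Γ) = 306·(1.11 − j0.526)/(0.885 + j0.526)

Z_L ≈ 205 − j303 Ω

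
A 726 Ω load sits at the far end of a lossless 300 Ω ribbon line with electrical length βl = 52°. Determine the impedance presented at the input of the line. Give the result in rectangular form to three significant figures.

Z_in ≈ 181 − j176 Ω

tan(βl) = tan(52°) = 1.28
Z_in = Z_0·(Z_L + jZ_0·tanβl)/(Z_0 + jZ_L·tanβl)
     = 300·(726 + j384)/(300 + j929)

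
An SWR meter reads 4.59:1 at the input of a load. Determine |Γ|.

|Γ| ≈ 0.642

|Γ| = (S − 1)/(S + 1) = (4.59 − 1)/(4.59 + 1) = 3.59/5.59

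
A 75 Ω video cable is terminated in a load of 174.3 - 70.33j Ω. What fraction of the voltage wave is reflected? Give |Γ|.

|Γ| ≈ 0.47

Γ = (Z_L − Z_0)/(Z_L + Z_0) = (99.3 − j70.33)/(249.3 − j70.33)
|Γ| = 122/259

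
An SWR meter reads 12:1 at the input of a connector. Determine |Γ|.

|Γ| ≈ 0.846

|Γ| = (S − 1)/(S + 1) = (12 − 1)/(12 + 1) = 11/13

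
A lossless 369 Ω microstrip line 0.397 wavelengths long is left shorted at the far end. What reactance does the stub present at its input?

X_in ≈ -279 Ω (capacitive)

βl = 2π × 0.397 = 143°
tan(βl) = -0.756
For a shorted stub, Z_in = jZ_0·tan(βl)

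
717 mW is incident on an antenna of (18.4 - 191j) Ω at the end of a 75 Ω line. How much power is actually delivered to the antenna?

P_delivered ≈ 87.6 mW

|Γ| = |(-56.6 − j191)/(93.4 − j191)| = 0.937
|Γ|² = 0.878
P_refl = |Γ|²·P_inc = 629 mW, P_del = (1 − |Γ|²)·P_inc = 87.6 mW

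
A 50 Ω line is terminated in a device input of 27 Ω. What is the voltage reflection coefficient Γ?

Γ = -0.299

Γ = (Z_L − Z_0)/(Z_L + Z_0) = (27 − 50)/(27 + 50) = -23/77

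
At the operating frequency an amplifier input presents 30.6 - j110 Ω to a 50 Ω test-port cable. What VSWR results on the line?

VSWR ≈ 10.1

Γ = (Z_L − Z_0)/(Z_L + Z_0) = (-19.4 − j110)/(80.6 − j110)
|Γ| = 112/136 = 0.819
VSWR = (1 + |Γ|)/(1 − |Γ|) = 1.82/0.181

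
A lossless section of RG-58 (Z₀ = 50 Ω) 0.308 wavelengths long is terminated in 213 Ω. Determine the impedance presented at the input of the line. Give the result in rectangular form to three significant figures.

Z_in ≈ 13.3 + j17.9 Ω

βl = 2π × 0.308 = 111°
tan(βl) = tan(111°) = -2.62
Z_in = Z_0·(Z_L + jZ_0·tanβl)/(Z_0 + jZ_L·tanβl)
     = 50·(213 − j131)/(50 − j558)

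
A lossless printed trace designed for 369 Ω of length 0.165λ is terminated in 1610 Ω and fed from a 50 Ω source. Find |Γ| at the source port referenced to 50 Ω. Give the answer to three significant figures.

|Γ| ≈ 0.817

βl = 2π × 0.165 = 59.4°
tan(βl) = 1.69
Z_in = Z_0·(Z_L + jZ_0·tanβl)/(Z_0 + jZ_L·tanβl) = 112 − j203 Ω
Γ_s = (Z_in − Z_s)/(Z_in + Z_s) = (62.1 − j203)/(162 − j203), |Γ_s| = 0.817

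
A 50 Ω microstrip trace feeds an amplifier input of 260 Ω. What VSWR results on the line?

VSWR ≈ 5.2

For a purely resistive load, VSWR = R_L/Z_0 or Z_0/R_L (whichever > 1) = 260/50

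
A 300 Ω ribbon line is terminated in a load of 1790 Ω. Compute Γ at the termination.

Γ = 0.713

Γ = (Z_L − Z_0)/(Z_L + Z_0) = (1790 − 300)/(1790 + 300) = 1490/2090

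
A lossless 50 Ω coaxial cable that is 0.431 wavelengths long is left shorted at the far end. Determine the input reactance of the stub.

βl = 2π × 0.431 = 155°
tan(βl) = -0.463
For a shorted stub, Z_in = jZ_0·tan(βl)

X_in ≈ -23.1 Ω (capacitive)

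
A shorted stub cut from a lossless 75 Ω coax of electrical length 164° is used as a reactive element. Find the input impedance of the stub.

tan(βl) = -0.287
For a shorted stub, Z_in = jZ_0·tan(βl)

Z_in ≈ −j21.5 Ω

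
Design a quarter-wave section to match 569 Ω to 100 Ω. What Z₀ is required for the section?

Z_qwt = √(Z_0·R_L) = √(100 × 569) = √56900

Z_qwt ≈ 239 Ω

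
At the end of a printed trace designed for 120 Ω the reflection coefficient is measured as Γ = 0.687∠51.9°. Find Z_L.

Z_L = Z_0·(1 + Γ)/(1 − Γ) = 120·(1.42 + j0.541)/(0.576 − j0.541)

Z_L ≈ 102 + j208 Ω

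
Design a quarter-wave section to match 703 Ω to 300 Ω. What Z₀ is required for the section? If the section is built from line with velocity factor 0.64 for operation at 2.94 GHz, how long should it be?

Z_qwt ≈ 459 Ω; length ≈ 1.63 cm

Z_qwt = √(Z_0·R_L) = √(300 × 703) = √210900
λ = 0.64·c/f = 0.0653 m, so l = λ/4 = 0.0163 m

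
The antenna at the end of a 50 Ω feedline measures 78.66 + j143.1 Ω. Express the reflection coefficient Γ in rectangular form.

Γ ≈ 0.653 + j0.386

Γ = (Z_L − Z_0)/(Z_L + Z_0) = (28.66 + j143.1)/(128.7 + j143.1)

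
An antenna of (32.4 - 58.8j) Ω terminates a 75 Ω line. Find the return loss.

RL ≈ 4.54 dB

Γ = (-42.6 − j58.8)/(107.4 − j58.8), |Γ| = 0.593
RL = −20·log₁₀|Γ| = −20·log₁₀(0.593)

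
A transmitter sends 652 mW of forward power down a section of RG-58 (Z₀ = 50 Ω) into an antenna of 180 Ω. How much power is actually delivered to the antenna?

Γ = (180 − 50)/(180 + 50) = 0.565
|Γ|² = 0.319
P_refl = |Γ|²·P_inc = 208 mW, P_del = (1 − |Γ|²)·P_inc = 444 mW

P_delivered ≈ 444 mW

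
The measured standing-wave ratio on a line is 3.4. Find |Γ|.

|Γ| = (S − 1)/(S + 1) = (3.4 − 1)/(3.4 + 1) = 2.4/4.4

|Γ| ≈ 0.545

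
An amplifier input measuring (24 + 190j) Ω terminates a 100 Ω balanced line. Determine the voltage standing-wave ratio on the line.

VSWR ≈ 19.4

Γ = (Z_L − Z_0)/(Z_L + Z_0) = (-76 + j190)/(124 + j190)
|Γ| = 205/227 = 0.902
VSWR = (1 + |Γ|)/(1 − |Γ|) = 1.9/0.0981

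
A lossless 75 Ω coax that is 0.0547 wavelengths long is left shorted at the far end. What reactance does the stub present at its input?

βl = 2π × 0.0547 = 19.7°
tan(βl) = 0.358
For a shorted stub, Z_in = jZ_0·tan(βl)

X_in ≈ 26.8 Ω (inductive)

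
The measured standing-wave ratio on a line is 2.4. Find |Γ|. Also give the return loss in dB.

|Γ| ≈ 0.412; return loss ≈ 7.71 dB

|Γ| = (S − 1)/(S + 1) = (2.4 − 1)/(2.4 + 1) = 1.4/3.4
RL = −20·log₁₀|Γ| = −20·log₁₀(0.412)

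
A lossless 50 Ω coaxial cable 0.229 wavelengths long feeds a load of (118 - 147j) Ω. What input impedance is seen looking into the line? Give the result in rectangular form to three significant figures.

Z_in ≈ 8 + j3.78 Ω

βl = 2π × 0.229 = 82.4°
tan(βl) = tan(82.4°) = 7.53
Z_in = Z_0·(Z_L + jZ_0·tanβl)/(Z_0 + jZ_L·tanβl)
     = 50·(118 + j230)/(1160 + j889)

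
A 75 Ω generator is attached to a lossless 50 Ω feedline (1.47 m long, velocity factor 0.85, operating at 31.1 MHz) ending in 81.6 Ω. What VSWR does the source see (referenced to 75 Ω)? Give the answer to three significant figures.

VSWR ≈ 2.26

λ = v/f = 0.85·c / 31.1 MHz = 8.2 m
βl = 2π·l/λ = 2π × 0.179 = 64.5°
tan(βl) = 2.1
Z_in = Z_0·(Z_L + jZ_0·tanβl)/(Z_0 + jZ_L·tanβl) = 34.6 − j13.7 Ω
Γ_s = (Z_in − Z_s)/(Z_in + Z_s) = (-40.4 − j13.7)/(110 − j13.7), |Γ_s| = 0.386
VSWR = (1 + |Γ_s|)/(1 − |Γ_s|)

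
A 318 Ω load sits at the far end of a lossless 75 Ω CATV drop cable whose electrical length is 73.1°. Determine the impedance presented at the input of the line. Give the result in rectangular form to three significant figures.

Z_in ≈ 19.2 − j21.4 Ω

tan(βl) = tan(73.1°) = 3.29
Z_in = Z_0·(Z_L + jZ_0·tanβl)/(Z_0 + jZ_L·tanβl)
     = 75·(318 + j247)/(75 + j1050)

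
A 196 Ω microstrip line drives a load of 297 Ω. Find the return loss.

Γ = (297 − 196)/(297 + 196) = 0.205
RL = −20·log₁₀|Γ| = −20·log₁₀(0.205)

RL ≈ 13.8 dB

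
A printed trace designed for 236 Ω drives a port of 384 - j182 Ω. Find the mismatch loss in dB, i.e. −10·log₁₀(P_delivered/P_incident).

Γ = (148 − j182)/(620 − j182), |Γ| = 0.363
|Γ|² = 0.132, so P_del/P_inc = 1 − |Γ|² = 0.868
ML = −10·log₁₀(1 − |Γ|²)

mismatch loss ≈ 0.614 dB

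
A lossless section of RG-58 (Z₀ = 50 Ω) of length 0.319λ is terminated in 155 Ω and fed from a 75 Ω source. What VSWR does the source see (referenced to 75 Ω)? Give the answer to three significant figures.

βl = 2π × 0.319 = 115°
tan(βl) = -2.16
Z_in = Z_0·(Z_L + jZ_0·tanβl)/(Z_0 + jZ_L·tanβl) = 19.2 + j20.3 Ω
Γ_s = (Z_in − Z_s)/(Z_in + Z_s) = (-55.8 + j20.3)/(94.2 + j20.3), |Γ_s| = 0.617
VSWR = (1 + |Γ_s|)/(1 − |Γ_s|)

VSWR ≈ 4.22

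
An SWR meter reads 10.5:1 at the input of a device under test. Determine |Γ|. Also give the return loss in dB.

|Γ| ≈ 0.826; return loss ≈ 1.66 dB

|Γ| = (S − 1)/(S + 1) = (10.5 − 1)/(10.5 + 1) = 9.5/11.5
RL = −20·log₁₀|Γ| = −20·log₁₀(0.826)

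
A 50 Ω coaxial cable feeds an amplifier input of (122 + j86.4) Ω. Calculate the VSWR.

Γ = (Z_L − Z_0)/(Z_L + Z_0) = (72 + j86.4)/(172 + j86.4)
|Γ| = 112/192 = 0.584
VSWR = (1 + |Γ|)/(1 − |Γ|) = 1.58/0.416

VSWR ≈ 3.81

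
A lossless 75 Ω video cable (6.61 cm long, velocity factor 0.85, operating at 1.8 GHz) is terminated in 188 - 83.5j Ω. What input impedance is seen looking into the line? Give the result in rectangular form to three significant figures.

λ = v/f = 0.85·c / 1.8 GHz = 0.142 m
βl = 2π·l/λ = 2π × 0.467 = 168°
tan(βl) = tan(168°) = -0.213
Z_in = Z_0·(Z_L + jZ_0·tanβl)/(Z_0 + jZ_L·tanβl)
     = 75·(188 − j99.5)/(57.2 − j40.1)

Z_in ≈ 227 + j28.3 Ω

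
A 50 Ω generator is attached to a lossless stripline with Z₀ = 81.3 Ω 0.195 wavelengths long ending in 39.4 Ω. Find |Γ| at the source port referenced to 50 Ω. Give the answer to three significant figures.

βl = 2π × 0.195 = 70.2°
tan(βl) = 2.78
Z_in = Z_0·(Z_L + jZ_0·tanβl)/(Z_0 + jZ_L·tanβl) = 122 + j61.4 Ω
Γ_s = (Z_in − Z_s)/(Z_in + Z_s) = (72.1 + j61.4)/(172 + j61.4), |Γ_s| = 0.518

|Γ| ≈ 0.518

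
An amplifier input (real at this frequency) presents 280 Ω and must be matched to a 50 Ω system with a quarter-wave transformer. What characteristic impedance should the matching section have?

Z_qwt = √(Z_0·R_L) = √(50 × 280) = √14000

Z_qwt ≈ 118 Ω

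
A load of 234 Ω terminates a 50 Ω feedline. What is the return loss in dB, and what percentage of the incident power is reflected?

Γ = (234 − 50)/(234 + 50) = 0.648
RL = −20·log₁₀(0.648) = 3.77 dB
P_refl/P_inc = |Γ|² = 0.42

RL ≈ 3.77 dB; 42% of incident power reflected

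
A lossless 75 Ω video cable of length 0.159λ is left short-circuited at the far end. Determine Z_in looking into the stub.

Z_in ≈ +j117 Ω

βl = 2π × 0.159 = 57.2°
tan(βl) = 1.55
For a short-circuited stub, Z_in = jZ_0·tan(βl)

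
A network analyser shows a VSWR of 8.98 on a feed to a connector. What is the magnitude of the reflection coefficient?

|Γ| = (S − 1)/(S + 1) = (8.98 − 1)/(8.98 + 1) = 7.98/9.98

|Γ| ≈ 0.8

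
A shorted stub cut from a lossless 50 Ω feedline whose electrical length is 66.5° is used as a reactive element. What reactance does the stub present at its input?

X_in ≈ 115 Ω (inductive)

tan(βl) = 2.3
For a shorted stub, Z_in = jZ_0·tan(βl)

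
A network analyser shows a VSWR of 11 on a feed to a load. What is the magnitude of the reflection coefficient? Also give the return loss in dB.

|Γ| ≈ 0.833; return loss ≈ 1.58 dB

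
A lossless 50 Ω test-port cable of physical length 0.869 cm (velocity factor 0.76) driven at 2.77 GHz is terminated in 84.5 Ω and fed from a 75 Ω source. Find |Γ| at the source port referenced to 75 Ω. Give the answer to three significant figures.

λ = v/f = 0.76·c / 2.77 GHz = 0.0823 m
βl = 2π·l/λ = 2π × 0.106 = 38°
tan(βl) = 0.781
Z_in = Z_0·(Z_L + jZ_0·tanβl)/(Z_0 + jZ_L·tanβl) = 49.6 − j26.4 Ω
Γ_s = (Z_in − Z_s)/(Z_in + Z_s) = (-25.4 − j26.4)/(125 − j26.4), |Γ_s| = 0.288

|Γ| ≈ 0.288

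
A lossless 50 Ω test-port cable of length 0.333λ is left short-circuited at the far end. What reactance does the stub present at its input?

βl = 2π × 0.333 = 120°
tan(βl) = -1.74
For a short-circuited stub, Z_in = jZ_0·tan(βl)

X_in ≈ -87 Ω (capacitive)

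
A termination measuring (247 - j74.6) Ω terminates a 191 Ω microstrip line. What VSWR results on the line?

VSWR ≈ 1.53

Γ = (Z_L − Z_0)/(Z_L + Z_0) = (56 − j74.6)/(438 − j74.6)
|Γ| = 93.3/444 = 0.21
VSWR = (1 + |Γ|)/(1 − |Γ|) = 1.21/0.79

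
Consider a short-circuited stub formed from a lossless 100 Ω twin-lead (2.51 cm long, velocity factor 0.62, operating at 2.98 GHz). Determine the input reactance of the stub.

λ = v/f = 0.62·c / 2.98 GHz = 0.0624 m
βl = 2π·l/λ = 2π × 0.402 = 145°
tan(βl) = -0.706
For a short-circuited stub, Z_in = jZ_0·tan(βl)

X_in ≈ -70.6 Ω (capacitive)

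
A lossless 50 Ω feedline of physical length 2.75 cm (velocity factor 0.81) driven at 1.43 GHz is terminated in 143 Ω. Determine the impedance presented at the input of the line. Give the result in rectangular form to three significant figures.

λ = v/f = 0.81·c / 1.43 GHz = 0.17 m
βl = 2π·l/λ = 2π × 0.162 = 58.3°
tan(βl) = tan(58.3°) = 1.62
Z_in = Z_0·(Z_L + jZ_0·tanβl)/(Z_0 + jZ_L·tanβl)
     = 50·(143 + j80.8)/(50 + j231)

Z_in ≈ 23.1 − j25.9 Ω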